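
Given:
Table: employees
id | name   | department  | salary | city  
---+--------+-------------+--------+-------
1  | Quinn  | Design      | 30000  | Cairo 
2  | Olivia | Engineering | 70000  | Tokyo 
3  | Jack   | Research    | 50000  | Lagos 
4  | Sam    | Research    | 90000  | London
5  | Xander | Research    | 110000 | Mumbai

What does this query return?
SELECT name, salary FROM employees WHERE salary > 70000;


Filtering: salary > 70000
Matching: 2 rows

2 rows:
Sam, 90000
Xander, 110000


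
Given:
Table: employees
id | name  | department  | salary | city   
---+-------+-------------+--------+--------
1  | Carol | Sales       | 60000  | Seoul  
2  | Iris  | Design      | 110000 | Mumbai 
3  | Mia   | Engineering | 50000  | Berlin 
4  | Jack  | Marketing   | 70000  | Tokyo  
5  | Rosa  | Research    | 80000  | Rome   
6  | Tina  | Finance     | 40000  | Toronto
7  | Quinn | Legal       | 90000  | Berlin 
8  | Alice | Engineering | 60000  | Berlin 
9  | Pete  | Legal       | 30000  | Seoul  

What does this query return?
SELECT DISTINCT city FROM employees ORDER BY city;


All 'city' values (row order): Seoul, Mumbai, Berlin, Tokyo, Rome, Toronto, Berlin, Berlin, Seoul
Removing duplicates leaves 6 unique value(s).

6 values:
Berlin
Mumbai
Rome
Seoul
Tokyo
Toronto


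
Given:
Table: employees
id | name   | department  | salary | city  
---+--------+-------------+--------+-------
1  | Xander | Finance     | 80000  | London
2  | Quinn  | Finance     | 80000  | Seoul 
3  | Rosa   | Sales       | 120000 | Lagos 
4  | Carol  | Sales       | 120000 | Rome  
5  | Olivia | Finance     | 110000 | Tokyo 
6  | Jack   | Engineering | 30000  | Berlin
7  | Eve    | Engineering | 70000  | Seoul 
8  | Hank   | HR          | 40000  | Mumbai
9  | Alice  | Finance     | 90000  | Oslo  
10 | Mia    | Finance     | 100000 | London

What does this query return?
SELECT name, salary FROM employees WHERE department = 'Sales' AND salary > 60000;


Filtering: department = 'Sales' AND salary > 60000
Matching: 2 rows

2 rows:
Rosa, 120000
Carol, 120000


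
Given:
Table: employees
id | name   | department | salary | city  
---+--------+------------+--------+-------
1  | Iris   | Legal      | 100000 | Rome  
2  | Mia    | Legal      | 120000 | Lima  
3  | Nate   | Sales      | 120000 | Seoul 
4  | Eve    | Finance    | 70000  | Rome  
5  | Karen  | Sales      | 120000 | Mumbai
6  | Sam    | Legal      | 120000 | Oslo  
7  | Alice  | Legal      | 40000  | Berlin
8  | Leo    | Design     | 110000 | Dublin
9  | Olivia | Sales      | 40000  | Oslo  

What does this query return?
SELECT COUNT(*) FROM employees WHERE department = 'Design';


Counting rows where department = 'Design'
  Leo -> MATCH


1


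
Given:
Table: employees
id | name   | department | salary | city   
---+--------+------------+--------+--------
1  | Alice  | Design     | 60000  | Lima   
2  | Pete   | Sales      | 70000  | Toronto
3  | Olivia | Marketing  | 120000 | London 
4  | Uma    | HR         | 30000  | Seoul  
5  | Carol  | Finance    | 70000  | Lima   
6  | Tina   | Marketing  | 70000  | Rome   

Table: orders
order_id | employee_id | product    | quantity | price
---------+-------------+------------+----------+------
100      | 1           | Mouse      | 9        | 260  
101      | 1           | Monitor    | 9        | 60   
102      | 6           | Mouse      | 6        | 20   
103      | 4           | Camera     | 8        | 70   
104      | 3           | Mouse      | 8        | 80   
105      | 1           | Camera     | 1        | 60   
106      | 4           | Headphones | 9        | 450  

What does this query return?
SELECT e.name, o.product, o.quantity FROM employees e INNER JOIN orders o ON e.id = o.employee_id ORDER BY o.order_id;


Joining employees.id = orders.employee_id:
  employee Alice (id=1) -> order Mouse
  employee Alice (id=1) -> order Monitor
  employee Tina (id=6) -> order Mouse
  employee Uma (id=4) -> order Camera
  employee Olivia (id=3) -> order Mouse
  employee Alice (id=1) -> order Camera
  employee Uma (id=4) -> order Headphones


7 rows:
Alice, Mouse, 9
Alice, Monitor, 9
Tina, Mouse, 6
Uma, Camera, 8
Olivia, Mouse, 8
Alice, Camera, 1
Uma, Headphones, 9


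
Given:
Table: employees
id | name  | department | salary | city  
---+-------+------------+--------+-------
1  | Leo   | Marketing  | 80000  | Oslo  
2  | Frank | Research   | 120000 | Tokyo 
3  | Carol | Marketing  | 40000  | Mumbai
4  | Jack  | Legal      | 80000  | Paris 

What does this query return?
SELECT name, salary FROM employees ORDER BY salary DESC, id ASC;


Sorting by salary DESC, then id ASC for ties

4 rows:
Frank, 120000
Leo, 80000
Jack, 80000
Carol, 40000


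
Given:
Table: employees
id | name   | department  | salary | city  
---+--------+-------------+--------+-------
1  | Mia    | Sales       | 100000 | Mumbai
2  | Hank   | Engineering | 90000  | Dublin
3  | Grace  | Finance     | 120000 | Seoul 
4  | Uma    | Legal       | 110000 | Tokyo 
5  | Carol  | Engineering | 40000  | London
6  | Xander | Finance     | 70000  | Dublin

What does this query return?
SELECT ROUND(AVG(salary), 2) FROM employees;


SUM(salary) = 530000
COUNT = 6
ROUND(AVG, 2) = ROUND(530000 / 6, 2) = 88333.33

88333.33


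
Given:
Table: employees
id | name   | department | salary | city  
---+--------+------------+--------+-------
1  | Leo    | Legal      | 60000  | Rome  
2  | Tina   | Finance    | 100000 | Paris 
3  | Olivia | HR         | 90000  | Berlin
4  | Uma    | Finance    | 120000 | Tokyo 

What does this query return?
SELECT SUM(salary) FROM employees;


SUM(salary) = 60000 + 100000 + 90000 + 120000 = 370000

370000


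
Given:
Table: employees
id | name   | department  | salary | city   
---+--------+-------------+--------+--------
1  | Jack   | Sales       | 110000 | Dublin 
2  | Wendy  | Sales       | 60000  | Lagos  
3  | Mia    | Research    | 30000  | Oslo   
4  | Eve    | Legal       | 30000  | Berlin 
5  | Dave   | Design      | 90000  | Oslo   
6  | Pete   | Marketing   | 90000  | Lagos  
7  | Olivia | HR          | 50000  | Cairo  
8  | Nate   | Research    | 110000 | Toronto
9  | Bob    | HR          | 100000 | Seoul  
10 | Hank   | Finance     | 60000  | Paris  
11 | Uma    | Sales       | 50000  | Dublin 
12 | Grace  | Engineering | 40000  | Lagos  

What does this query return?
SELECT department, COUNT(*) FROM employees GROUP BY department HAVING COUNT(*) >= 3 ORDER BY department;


Groups with count >= 3:
  Sales: 3 -> PASS
  Design: 1 -> filtered out
  Engineering: 1 -> filtered out
  Finance: 1 -> filtered out
  HR: 2 -> filtered out
  Legal: 1 -> filtered out
  Marketing: 1 -> filtered out
  Research: 2 -> filtered out


1 groups:
Sales, 3


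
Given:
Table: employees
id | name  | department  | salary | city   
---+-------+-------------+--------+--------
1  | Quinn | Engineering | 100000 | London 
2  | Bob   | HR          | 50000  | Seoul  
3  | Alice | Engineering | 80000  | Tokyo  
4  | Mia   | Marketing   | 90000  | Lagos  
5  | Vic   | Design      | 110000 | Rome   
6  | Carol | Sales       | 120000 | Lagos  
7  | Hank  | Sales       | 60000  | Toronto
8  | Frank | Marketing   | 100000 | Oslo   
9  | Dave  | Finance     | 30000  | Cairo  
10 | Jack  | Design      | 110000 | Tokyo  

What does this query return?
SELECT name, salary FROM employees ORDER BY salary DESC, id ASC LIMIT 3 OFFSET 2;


Sort by salary DESC (id ASC tiebreak), then skip 2 and take 3
Rows 3 through 5

3 rows:
Jack, 110000
Quinn, 100000
Frank, 100000


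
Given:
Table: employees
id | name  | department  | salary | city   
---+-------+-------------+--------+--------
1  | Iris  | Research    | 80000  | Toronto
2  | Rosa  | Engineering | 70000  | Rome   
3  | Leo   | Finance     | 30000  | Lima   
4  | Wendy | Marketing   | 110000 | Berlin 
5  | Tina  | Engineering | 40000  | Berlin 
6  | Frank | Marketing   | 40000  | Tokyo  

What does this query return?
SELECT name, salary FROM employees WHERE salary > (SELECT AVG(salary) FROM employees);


Subquery: AVG(salary) = 61666.67
Filtering: salary > 61666.67
  Iris (80000) -> MATCH
  Rosa (70000) -> MATCH
  Wendy (110000) -> MATCH


3 rows:
Iris, 80000
Rosa, 70000
Wendy, 110000


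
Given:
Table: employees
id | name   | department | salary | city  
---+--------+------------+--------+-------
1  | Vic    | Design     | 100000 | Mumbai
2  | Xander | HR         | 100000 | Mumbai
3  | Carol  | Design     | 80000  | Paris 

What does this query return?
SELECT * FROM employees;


SELECT * returns all 3 rows with all columns

3 rows:
1, Vic, Design, 100000, Mumbai
2, Xander, HR, 100000, Mumbai
3, Carol, Design, 80000, Paris


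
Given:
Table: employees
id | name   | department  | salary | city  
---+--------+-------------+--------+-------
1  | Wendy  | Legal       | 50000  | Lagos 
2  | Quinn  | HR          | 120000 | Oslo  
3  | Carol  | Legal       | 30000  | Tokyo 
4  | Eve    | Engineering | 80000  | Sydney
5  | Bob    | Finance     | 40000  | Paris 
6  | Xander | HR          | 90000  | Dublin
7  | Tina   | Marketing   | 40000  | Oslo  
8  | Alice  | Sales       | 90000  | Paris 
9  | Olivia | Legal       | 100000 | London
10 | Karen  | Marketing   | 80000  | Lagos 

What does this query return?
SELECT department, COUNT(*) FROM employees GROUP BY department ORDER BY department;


Assigning each row to its department group:
  Wendy -> Legal
  Quinn -> HR
  Carol -> Legal
  Eve -> Engineering
  Bob -> Finance
  Xander -> HR
  Tina -> Marketing
  Alice -> Sales
  Olivia -> Legal
  Karen -> Marketing


6 groups:
Engineering, 1
Finance, 1
HR, 2
Legal, 3
Marketing, 2
Sales, 1


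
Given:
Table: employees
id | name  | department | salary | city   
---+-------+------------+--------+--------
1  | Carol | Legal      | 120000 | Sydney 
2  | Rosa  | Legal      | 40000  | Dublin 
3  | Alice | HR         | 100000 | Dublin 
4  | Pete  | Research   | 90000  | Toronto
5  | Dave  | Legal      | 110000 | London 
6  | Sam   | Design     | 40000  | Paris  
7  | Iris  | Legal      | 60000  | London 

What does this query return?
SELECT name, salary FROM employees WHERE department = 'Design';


Filtering: department = 'Design'
Matching rows: 1

1 rows:
Sam, 40000


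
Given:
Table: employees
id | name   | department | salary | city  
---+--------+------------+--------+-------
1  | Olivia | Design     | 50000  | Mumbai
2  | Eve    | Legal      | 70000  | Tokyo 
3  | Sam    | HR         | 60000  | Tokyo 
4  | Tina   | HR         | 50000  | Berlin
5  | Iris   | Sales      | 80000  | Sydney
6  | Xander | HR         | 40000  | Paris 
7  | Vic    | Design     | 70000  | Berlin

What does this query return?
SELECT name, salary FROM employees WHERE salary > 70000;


Filtering: salary > 70000
Matching: 1 rows

1 rows:
Iris, 80000


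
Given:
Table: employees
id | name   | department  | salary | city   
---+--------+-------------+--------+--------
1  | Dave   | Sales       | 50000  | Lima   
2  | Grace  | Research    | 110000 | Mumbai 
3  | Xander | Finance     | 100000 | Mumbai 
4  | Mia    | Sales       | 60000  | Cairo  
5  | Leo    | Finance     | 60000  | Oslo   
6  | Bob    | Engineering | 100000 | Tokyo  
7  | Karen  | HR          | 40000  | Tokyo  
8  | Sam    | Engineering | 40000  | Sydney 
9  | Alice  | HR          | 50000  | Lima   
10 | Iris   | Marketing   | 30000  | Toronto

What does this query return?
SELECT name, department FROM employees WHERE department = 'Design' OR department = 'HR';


Filtering: department = 'Design' OR 'HR'
Matching: 2 rows

2 rows:
Karen, HR
Alice, HR


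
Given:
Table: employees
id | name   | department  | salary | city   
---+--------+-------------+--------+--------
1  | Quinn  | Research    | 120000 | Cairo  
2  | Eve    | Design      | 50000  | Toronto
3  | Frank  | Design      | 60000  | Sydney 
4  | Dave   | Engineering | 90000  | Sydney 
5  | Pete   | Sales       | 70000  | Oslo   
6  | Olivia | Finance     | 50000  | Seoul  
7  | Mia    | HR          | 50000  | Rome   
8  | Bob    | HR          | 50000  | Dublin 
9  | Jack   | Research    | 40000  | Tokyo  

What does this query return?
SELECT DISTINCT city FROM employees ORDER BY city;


All 'city' values (row order): Cairo, Toronto, Sydney, Sydney, Oslo, Seoul, Rome, Dublin, Tokyo
Removing duplicates leaves 8 unique value(s).

8 values:
Cairo
Dublin
Oslo
Rome
Seoul
Sydney
Tokyo
Toronto


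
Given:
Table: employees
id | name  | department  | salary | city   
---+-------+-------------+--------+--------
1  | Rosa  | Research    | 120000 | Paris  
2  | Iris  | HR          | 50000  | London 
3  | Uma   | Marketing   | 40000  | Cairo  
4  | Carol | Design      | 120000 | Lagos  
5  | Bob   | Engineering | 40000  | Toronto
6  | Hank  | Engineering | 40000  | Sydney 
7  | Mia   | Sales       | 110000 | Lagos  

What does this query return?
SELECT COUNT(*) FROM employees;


COUNT(*) counts all rows

7


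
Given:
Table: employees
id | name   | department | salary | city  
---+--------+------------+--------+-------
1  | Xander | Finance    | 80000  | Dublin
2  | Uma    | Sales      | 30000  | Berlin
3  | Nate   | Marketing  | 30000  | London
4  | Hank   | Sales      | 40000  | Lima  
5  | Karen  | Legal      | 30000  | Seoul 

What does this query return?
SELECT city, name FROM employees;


Projecting columns: city, name

5 rows:
Dublin, Xander
Berlin, Uma
London, Nate
Lima, Hank
Seoul, Karen


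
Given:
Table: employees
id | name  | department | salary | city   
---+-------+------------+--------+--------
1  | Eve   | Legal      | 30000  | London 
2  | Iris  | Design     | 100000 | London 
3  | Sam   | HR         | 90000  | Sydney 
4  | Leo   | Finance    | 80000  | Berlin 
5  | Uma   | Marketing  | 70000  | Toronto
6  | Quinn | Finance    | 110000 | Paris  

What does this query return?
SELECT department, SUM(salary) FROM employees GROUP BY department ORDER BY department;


Summing salary within each department:
  Design: 100000 = 100000
  Finance: 80000 + 110000 = 190000
  HR: 90000 = 90000
  Legal: 30000 = 30000
  Marketing: 70000 = 70000


5 groups:
Design, 100000
Finance, 190000
HR, 90000
Legal, 30000
Marketing, 70000


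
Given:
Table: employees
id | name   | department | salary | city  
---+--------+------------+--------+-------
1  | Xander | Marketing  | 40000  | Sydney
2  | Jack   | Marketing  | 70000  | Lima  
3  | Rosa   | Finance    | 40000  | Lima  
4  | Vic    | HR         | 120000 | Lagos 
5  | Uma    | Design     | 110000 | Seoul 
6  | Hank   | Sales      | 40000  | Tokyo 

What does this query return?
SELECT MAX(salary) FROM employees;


Salaries: 40000, 70000, 40000, 120000, 110000, 40000
MAX = 120000

120000


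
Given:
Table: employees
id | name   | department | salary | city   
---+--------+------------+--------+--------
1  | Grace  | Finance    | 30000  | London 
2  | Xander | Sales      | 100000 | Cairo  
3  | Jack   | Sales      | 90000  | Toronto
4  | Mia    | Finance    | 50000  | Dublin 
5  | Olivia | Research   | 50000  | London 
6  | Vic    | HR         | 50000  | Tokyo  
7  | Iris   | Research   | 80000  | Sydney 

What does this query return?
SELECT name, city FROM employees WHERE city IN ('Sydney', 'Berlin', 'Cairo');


Filtering: city IN ('Sydney', 'Berlin', 'Cairo')
Matching: 2 rows

2 rows:
Xander, Cairo
Iris, Sydney


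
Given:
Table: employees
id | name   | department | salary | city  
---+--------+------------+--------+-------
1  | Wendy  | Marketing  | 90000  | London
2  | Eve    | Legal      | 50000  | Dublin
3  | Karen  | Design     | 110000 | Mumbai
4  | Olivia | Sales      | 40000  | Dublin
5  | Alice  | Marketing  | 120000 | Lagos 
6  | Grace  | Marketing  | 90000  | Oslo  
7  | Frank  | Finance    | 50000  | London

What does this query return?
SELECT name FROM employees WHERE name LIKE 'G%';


LIKE 'G%' matches names starting with 'G'
Matching: 1

1 rows:
Grace


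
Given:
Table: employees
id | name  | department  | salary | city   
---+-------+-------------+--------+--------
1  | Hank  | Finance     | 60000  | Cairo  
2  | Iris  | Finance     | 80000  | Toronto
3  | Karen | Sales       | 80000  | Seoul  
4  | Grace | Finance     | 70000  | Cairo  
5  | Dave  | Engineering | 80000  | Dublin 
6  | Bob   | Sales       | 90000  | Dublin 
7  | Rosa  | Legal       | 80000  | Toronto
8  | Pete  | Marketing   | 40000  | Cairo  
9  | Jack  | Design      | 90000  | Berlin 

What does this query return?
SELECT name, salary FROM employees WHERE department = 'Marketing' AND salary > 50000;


Filtering: department = 'Marketing' AND salary > 50000
Matching: 0 rows

Empty result set (0 rows)


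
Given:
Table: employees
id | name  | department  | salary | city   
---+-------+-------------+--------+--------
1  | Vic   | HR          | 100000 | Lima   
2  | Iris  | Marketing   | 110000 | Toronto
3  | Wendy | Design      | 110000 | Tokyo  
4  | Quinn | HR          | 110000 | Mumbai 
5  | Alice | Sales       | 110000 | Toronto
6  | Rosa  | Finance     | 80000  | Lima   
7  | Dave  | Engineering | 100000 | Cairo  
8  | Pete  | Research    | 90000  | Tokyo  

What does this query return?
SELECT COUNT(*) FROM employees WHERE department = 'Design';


Counting rows where department = 'Design'
  Wendy -> MATCH


1


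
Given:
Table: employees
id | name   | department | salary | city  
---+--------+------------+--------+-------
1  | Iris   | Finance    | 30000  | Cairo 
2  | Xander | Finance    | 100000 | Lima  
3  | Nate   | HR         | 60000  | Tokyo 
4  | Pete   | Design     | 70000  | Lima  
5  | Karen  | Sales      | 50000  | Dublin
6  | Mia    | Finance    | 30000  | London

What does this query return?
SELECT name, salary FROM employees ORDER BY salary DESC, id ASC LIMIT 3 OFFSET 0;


Sort by salary DESC (id ASC tiebreak), then skip 0 and take 3
Rows 1 through 3

3 rows:
Xander, 100000
Pete, 70000
Nate, 60000


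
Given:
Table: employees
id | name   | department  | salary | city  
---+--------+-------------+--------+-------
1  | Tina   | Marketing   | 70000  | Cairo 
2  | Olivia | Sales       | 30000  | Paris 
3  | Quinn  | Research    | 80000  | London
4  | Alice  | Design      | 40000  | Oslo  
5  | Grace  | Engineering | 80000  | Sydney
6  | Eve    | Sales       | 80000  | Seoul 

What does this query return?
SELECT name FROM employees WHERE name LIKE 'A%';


LIKE 'A%' matches names starting with 'A'
Matching: 1

1 rows:
Alice


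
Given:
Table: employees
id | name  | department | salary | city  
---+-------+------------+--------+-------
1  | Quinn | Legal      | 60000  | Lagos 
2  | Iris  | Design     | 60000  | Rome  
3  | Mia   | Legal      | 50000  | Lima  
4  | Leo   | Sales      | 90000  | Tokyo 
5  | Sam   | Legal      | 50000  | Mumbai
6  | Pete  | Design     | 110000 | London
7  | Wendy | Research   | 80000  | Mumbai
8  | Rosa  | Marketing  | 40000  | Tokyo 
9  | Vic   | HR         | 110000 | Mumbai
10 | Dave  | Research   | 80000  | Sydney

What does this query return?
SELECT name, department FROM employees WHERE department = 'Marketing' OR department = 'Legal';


Filtering: department = 'Marketing' OR 'Legal'
Matching: 4 rows

4 rows:
Quinn, Legal
Mia, Legal
Sam, Legal
Rosa, Marketing


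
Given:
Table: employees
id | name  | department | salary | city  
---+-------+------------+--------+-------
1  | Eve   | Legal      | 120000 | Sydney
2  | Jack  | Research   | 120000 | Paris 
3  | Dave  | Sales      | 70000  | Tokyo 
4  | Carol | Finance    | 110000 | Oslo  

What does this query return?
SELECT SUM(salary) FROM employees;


SUM(salary) = 120000 + 120000 + 70000 + 110000 = 420000

420000


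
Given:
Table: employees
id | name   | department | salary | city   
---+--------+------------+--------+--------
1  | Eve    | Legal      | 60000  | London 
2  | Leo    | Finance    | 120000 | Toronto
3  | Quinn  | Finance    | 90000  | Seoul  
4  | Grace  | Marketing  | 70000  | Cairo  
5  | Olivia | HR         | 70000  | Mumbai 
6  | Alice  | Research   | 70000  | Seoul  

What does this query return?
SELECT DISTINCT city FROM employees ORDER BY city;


All 'city' values (row order): London, Toronto, Seoul, Cairo, Mumbai, Seoul
Removing duplicates leaves 5 unique value(s).

5 values:
Cairo
London
Mumbai
Seoul
Toronto


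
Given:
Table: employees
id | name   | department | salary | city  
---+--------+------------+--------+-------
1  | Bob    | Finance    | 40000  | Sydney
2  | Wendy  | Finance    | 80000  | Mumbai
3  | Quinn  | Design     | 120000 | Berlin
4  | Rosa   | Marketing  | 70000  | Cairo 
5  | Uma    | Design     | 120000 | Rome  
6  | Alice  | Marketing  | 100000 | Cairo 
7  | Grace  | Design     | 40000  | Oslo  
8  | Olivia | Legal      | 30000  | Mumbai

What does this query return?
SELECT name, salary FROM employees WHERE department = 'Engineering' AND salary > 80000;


Filtering: department = 'Engineering' AND salary > 80000
Matching: 0 rows

Empty result set (0 rows)


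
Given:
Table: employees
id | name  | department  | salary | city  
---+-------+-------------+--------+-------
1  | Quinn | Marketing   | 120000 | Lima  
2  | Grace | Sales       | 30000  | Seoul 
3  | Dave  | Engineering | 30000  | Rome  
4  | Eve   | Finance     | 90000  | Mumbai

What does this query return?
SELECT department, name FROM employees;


Projecting columns: department, name

4 rows:
Marketing, Quinn
Sales, Grace
Engineering, Dave
Finance, Eve


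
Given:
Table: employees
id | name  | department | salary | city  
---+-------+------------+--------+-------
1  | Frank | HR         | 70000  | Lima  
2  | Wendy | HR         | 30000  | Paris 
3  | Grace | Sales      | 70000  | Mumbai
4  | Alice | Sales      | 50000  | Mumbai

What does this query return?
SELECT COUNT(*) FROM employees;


COUNT(*) counts all rows

4


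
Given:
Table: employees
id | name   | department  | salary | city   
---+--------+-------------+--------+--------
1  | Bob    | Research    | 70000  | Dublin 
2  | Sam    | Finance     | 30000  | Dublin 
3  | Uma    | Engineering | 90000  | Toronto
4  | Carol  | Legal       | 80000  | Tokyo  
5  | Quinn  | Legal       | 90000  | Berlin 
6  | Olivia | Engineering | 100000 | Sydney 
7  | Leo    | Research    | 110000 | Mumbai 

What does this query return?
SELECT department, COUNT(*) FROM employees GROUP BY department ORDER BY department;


Assigning each row to its department group:
  Bob -> Research
  Sam -> Finance
  Uma -> Engineering
  Carol -> Legal
  Quinn -> Legal
  Olivia -> Engineering
  Leo -> Research


4 groups:
Engineering, 2
Finance, 1
Legal, 2
Research, 2


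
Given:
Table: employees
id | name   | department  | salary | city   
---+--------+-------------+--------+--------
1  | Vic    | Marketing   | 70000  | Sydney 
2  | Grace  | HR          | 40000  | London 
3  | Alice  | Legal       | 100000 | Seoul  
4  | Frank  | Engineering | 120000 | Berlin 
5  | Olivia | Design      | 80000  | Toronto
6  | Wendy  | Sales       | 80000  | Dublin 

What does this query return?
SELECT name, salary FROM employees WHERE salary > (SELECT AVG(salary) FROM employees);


Subquery: AVG(salary) = 81666.67
Filtering: salary > 81666.67
  Alice (100000) -> MATCH
  Frank (120000) -> MATCH


2 rows:
Alice, 100000
Frank, 120000


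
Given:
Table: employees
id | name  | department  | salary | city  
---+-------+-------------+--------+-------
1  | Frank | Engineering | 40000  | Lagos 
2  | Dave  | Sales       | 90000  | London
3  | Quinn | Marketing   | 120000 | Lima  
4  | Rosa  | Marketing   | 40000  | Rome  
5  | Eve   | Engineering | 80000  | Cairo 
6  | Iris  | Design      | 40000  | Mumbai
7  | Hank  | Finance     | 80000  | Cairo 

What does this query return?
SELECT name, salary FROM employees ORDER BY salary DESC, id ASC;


Sorting by salary DESC, then id ASC for ties

7 rows:
Quinn, 120000
Dave, 90000
Eve, 80000
Hank, 80000
Frank, 40000
Rosa, 40000
Iris, 40000


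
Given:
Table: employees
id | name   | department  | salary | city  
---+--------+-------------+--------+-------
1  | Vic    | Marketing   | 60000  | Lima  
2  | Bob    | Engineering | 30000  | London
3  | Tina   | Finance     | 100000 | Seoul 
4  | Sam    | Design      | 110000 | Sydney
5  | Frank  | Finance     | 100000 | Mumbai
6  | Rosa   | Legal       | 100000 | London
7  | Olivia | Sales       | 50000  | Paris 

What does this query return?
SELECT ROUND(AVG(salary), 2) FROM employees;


SUM(salary) = 550000
COUNT = 7
ROUND(AVG, 2) = ROUND(550000 / 7, 2) = 78571.43

78571.43


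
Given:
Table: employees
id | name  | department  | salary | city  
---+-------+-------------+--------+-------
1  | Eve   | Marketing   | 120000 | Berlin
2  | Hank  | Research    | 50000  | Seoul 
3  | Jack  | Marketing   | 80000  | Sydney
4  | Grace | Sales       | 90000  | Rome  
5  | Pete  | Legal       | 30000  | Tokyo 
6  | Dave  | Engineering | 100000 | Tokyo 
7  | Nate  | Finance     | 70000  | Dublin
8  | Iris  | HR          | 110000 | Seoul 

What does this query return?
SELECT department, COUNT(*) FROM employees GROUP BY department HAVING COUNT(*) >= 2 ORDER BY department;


Groups with count >= 2:
  Marketing: 2 -> PASS
  Engineering: 1 -> filtered out
  Finance: 1 -> filtered out
  HR: 1 -> filtered out
  Legal: 1 -> filtered out
  Research: 1 -> filtered out
  Sales: 1 -> filtered out


1 groups:
Marketing, 2


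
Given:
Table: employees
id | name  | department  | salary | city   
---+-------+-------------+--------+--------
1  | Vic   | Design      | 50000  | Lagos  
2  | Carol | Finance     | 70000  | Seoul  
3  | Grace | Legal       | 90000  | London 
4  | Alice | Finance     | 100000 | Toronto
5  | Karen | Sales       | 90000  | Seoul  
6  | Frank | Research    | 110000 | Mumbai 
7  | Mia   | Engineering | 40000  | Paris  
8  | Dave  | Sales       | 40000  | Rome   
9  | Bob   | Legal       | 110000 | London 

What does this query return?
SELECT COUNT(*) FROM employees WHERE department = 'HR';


Counting rows where department = 'HR'


0


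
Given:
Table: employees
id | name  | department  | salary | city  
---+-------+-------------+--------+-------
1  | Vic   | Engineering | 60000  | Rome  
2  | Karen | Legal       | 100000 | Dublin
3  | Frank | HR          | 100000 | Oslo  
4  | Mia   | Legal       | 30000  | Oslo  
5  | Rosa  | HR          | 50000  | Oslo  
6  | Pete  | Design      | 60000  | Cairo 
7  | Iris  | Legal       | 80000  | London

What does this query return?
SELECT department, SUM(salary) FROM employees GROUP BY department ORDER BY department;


Summing salary within each department:
  Design: 60000 = 60000
  Engineering: 60000 = 60000
  HR: 100000 + 50000 = 150000
  Legal: 100000 + 30000 + 80000 = 210000


4 groups:
Design, 60000
Engineering, 60000
HR, 150000
Legal, 210000


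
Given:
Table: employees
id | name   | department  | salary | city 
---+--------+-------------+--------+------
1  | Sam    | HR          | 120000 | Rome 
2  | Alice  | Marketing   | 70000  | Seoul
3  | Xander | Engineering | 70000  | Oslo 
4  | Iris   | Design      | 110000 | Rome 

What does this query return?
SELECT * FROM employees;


SELECT * returns all 4 rows with all columns

4 rows:
1, Sam, HR, 120000, Rome
2, Alice, Marketing, 70000, Seoul
3, Xander, Engineering, 70000, Oslo
4, Iris, Design, 110000, Rome


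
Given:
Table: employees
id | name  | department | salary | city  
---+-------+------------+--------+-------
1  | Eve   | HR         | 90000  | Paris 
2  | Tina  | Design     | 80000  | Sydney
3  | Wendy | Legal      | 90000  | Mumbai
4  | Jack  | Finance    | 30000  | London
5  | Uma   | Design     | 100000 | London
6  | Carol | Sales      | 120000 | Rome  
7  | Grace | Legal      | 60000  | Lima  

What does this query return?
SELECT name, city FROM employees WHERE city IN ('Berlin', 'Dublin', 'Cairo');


Filtering: city IN ('Berlin', 'Dublin', 'Cairo')
Matching: 0 rows

Empty result set (0 rows)


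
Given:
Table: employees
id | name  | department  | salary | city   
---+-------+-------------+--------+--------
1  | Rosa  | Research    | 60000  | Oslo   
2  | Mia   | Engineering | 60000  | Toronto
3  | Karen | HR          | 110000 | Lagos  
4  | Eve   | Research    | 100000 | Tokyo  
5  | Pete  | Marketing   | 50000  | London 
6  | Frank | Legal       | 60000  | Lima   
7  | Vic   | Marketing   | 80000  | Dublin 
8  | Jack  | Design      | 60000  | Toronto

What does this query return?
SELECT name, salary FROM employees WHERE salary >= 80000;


Filtering: salary >= 80000
Matching: 3 rows

3 rows:
Karen, 110000
Eve, 100000
Vic, 80000


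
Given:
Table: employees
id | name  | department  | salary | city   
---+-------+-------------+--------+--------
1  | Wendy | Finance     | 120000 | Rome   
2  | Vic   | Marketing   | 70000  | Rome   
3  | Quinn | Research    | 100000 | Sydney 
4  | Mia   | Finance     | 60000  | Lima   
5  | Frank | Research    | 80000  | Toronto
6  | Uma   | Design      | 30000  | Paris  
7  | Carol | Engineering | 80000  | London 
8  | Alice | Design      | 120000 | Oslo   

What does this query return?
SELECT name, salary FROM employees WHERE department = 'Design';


Filtering: department = 'Design'
Matching rows: 2

2 rows:
Uma, 30000
Alice, 120000


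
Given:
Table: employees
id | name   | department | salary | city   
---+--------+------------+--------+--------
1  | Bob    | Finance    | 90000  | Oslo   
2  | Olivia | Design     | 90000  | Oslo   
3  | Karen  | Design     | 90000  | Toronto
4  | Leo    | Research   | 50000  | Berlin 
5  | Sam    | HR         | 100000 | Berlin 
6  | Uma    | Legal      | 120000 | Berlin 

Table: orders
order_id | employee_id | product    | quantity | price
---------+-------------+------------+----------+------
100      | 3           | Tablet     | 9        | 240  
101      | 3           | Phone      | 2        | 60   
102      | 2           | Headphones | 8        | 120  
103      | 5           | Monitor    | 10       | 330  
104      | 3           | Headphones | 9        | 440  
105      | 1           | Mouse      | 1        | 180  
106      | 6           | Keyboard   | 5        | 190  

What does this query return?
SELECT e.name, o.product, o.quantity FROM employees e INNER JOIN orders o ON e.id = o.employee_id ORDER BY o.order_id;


Joining employees.id = orders.employee_id:
  employee Karen (id=3) -> order Tablet
  employee Karen (id=3) -> order Phone
  employee Olivia (id=2) -> order Headphones
  employee Sam (id=5) -> order Monitor
  employee Karen (id=3) -> order Headphones
  employee Bob (id=1) -> order Mouse
  employee Uma (id=6) -> order Keyboard


7 rows:
Karen, Tablet, 9
Karen, Phone, 2
Olivia, Headphones, 8
Sam, Monitor, 10
Karen, Headphones, 9
Bob, Mouse, 1
Uma, Keyboard, 5


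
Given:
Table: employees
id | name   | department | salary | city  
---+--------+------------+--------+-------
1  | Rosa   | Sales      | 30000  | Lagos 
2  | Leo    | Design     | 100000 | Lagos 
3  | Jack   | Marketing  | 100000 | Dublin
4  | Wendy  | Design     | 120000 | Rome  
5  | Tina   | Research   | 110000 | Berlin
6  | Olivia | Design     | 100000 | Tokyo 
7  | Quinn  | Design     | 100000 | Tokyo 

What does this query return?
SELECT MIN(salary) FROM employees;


Salaries: 30000, 100000, 100000, 120000, 110000, 100000, 100000
MIN = 30000

30000


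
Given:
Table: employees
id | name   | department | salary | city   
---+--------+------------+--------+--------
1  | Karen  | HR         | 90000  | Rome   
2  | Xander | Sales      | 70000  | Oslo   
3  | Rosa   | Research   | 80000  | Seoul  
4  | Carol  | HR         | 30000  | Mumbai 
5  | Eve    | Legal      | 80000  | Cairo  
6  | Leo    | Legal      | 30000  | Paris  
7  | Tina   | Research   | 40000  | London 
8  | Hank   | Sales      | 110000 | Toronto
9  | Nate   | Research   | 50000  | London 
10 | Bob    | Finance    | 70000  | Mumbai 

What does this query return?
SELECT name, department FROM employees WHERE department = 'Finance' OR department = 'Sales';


Filtering: department = 'Finance' OR 'Sales'
Matching: 3 rows

3 rows:
Xander, Sales
Hank, Sales
Bob, Finance


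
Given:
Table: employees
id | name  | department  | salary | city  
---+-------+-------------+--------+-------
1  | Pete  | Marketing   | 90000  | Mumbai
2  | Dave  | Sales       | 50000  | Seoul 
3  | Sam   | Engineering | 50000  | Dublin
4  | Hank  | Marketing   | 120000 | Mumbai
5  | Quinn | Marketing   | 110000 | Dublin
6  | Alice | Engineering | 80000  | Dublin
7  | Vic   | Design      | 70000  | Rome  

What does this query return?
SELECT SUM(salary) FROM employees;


SUM(salary) = 90000 + 50000 + 50000 + 120000 + 110000 + 80000 + 70000 = 570000

570000


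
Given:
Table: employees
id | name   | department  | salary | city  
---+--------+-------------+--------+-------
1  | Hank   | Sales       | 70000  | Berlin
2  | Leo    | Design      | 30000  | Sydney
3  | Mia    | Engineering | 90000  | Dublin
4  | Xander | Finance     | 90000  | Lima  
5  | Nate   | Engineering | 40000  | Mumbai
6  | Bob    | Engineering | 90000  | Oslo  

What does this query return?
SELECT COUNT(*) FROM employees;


COUNT(*) counts all rows

6


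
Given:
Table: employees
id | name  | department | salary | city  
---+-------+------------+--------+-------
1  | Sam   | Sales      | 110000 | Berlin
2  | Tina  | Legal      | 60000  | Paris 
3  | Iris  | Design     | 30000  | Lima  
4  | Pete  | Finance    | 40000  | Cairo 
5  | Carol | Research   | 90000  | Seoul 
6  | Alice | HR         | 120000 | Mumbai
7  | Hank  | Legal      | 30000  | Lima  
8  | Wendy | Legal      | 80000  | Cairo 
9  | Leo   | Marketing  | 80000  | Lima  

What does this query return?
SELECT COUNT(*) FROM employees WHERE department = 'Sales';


Counting rows where department = 'Sales'
  Sam -> MATCH


1


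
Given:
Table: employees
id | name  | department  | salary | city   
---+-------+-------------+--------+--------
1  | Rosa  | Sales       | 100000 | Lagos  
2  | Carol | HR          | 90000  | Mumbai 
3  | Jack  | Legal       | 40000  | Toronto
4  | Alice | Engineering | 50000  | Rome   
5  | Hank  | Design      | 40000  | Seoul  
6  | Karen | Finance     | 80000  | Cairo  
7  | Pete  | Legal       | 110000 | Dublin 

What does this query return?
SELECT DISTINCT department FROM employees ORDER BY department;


All 'department' values (row order): Sales, HR, Legal, Engineering, Design, Finance, Legal
Removing duplicates leaves 6 unique value(s).

6 values:
Design
Engineering
Finance
HR
Legal
Sales


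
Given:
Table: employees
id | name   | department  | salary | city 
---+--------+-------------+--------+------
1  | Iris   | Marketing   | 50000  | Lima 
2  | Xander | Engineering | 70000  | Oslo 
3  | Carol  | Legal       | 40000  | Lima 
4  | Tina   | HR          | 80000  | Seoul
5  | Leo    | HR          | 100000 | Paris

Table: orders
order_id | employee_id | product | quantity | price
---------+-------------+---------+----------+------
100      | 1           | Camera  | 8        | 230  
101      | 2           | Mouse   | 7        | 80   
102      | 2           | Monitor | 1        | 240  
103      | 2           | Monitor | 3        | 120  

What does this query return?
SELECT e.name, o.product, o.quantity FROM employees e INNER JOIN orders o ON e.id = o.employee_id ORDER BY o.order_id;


Joining employees.id = orders.employee_id:
  employee Iris (id=1) -> order Camera
  employee Xander (id=2) -> order Mouse
  employee Xander (id=2) -> order Monitor
  employee Xander (id=2) -> order Monitor


4 rows:
Iris, Camera, 8
Xander, Mouse, 7
Xander, Monitor, 1
Xander, Monitor, 3


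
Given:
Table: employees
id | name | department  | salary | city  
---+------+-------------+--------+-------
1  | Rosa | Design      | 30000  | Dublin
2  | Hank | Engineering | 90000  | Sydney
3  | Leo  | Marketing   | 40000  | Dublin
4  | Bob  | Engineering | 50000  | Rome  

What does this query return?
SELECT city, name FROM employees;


Projecting columns: city, name

4 rows:
Dublin, Rosa
Sydney, Hank
Dublin, Leo
Rome, Bob


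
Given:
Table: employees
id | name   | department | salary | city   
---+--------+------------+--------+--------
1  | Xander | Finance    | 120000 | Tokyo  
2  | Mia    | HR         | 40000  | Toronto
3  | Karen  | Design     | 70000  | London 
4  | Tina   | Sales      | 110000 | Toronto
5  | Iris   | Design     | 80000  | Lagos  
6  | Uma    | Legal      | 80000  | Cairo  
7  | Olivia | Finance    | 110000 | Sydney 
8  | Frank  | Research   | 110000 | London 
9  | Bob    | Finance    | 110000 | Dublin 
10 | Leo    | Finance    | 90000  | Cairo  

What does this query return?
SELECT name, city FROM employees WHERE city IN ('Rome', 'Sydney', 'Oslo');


Filtering: city IN ('Rome', 'Sydney', 'Oslo')
Matching: 1 rows

1 rows:
Olivia, Sydney


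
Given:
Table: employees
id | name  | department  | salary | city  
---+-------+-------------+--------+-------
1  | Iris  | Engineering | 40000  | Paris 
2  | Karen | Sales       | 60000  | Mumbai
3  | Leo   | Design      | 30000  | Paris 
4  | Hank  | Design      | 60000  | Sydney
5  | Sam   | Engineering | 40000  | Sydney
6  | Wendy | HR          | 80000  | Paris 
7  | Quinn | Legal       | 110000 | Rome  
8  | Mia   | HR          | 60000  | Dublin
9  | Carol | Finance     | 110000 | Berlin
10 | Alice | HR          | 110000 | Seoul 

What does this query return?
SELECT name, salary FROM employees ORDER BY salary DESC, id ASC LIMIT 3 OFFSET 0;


Sort by salary DESC (id ASC tiebreak), then skip 0 and take 3
Rows 1 through 3

3 rows:
Quinn, 110000
Carol, 110000
Alice, 110000


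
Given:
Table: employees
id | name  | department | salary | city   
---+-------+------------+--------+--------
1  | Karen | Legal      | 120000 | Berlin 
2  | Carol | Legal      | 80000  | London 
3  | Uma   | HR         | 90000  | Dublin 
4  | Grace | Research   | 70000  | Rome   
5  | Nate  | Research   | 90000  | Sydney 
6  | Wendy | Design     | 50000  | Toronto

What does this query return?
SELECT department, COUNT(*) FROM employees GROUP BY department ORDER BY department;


Assigning each row to its department group:
  Karen -> Legal
  Carol -> Legal
  Uma -> HR
  Grace -> Research
  Nate -> Research
  Wendy -> Design


4 groups:
Design, 1
HR, 1
Legal, 2
Research, 2


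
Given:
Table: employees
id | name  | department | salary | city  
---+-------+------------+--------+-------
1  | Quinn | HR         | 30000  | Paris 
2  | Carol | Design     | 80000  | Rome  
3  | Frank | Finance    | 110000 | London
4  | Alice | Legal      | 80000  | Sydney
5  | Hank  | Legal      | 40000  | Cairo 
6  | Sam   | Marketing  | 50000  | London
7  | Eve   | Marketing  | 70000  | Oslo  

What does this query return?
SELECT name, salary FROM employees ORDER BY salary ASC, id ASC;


Sorting by salary ASC, then id ASC for ties

7 rows:
Quinn, 30000
Hank, 40000
Sam, 50000
Eve, 70000
Carol, 80000
Alice, 80000
Frank, 110000


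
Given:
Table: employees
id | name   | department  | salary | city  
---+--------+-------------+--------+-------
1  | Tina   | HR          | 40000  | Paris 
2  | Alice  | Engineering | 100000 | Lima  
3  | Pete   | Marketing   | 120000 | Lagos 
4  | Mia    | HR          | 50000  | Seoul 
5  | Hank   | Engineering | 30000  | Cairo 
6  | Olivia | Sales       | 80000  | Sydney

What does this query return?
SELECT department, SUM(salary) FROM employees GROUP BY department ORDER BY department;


Summing salary within each department:
  Engineering: 100000 + 30000 = 130000
  HR: 40000 + 50000 = 90000
  Marketing: 120000 = 120000
  Sales: 80000 = 80000


4 groups:
Engineering, 130000
HR, 90000
Marketing, 120000
Sales, 80000


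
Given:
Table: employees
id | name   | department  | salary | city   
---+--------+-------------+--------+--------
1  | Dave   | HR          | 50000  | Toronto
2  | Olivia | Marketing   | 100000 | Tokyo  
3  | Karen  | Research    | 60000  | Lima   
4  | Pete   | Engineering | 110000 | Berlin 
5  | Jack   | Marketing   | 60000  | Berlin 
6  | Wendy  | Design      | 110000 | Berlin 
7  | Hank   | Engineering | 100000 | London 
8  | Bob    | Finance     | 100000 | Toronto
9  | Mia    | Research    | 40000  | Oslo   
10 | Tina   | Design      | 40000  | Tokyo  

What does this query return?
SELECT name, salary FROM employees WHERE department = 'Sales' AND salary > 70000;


Filtering: department = 'Sales' AND salary > 70000
Matching: 0 rows

Empty result set (0 rows)
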